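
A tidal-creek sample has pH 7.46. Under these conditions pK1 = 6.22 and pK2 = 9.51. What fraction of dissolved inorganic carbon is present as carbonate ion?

α₂ = 1 / (1 + [H⁺]/K2 + [H⁺]²/(K1K2)) = 1 / (1 + 10^+2.05 + 10^+0.81)
   = 1 / (1 + 112.20 + 6.4565) = 1/119.66 = 0.008357

α₂ = 0.00836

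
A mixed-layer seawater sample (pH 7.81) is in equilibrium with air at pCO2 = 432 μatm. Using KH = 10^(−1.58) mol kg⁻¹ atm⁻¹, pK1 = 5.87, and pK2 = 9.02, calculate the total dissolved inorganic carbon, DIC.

DIC = 1.06 mmol/kg

[CO2*] = KH · pCO2 = 10^(−1.58) × 432×10^-6 = 1.136×10^-5 mol/kg
α₀ = 1/(1 + K1/[H⁺] + K1K2/[H⁺]²) = 1/(1 + 10^+1.94 + 10^+0.73) = 0.01070
DIC = [CO2*]/α₀ = 1.136×10^-5 / 0.01070 = 1.06 mmol/kg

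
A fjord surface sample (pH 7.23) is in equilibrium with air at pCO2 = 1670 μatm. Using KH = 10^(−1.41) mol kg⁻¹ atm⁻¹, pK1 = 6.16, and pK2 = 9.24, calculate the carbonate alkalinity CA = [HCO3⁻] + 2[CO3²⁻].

CA = 0.778 mmol/kg

[CO2*] = KH · pCO2 = 10^(−1.41) × 1670×10^-6 = 6.497×10^-5 mol/kg
α₀ = 1/(1 + K1/[H⁺] + K1K2/[H⁺]²) = 1/(1 + 10^+1.07 + 10^-0.94) = 0.07774
DIC = [CO2*]/α₀ = 6.497×10^-5 / 0.07774 = 0.8358 mmol/kg
CA = (α₁ + 2α₂)·DIC = (0.9133 + 2×0.008925) × 0.8358 = 0.778 mmol/kg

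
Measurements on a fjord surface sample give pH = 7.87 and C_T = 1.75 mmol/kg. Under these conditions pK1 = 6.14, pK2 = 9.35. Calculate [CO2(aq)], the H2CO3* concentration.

[CO2*] = 0.0310 mmol/kg

α₀ = 1 / (1 + K1/[H⁺] + K1K2/[H⁺]²) = 1 / (1 + 10^+1.73 + 10^+0.25)
   = 1 / (1 + 53.703 + 1.7783) = 1/56.481 = 0.01770
[CO2*] = α₀ × DIC = 0.01770 × 1.75 = 0.0310 mmol/kg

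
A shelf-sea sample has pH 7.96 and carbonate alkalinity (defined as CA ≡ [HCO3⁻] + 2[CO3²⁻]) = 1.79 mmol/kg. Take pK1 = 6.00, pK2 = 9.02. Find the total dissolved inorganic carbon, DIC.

DIC = 1.67 mmol/kg

CA = [HCO3⁻] + 2[CO3²⁻] = (α₁ + 2α₂)·DIC
At pH 7.96: [H⁺]/K1 = 10^-1.96 = 0.010965, K2/[H⁺] = 10^-1.06 = 0.087096
α₁ = 1/(1 + 0.010965 + 0.087096) = 1/1.0981 = 0.9107; α₂ = α₁·K2/[H⁺] = 0.07932
α₁ + 2α₂ = 1.0693
DIC = CA / (α₁ + 2α₂) = 1.79 / 1.0693 = 1.67 mmol/kg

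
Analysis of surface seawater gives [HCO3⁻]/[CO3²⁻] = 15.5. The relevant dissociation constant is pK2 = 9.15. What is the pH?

From K2 = [H⁺][CO3²⁻]/[HCO3⁻]:  pH = pK2 − log₁₀([HCO3⁻]/[CO3²⁻])
log₁₀(15.5) = +1.190
pH = 9.15 − (+1.190) = 7.96

pH = 7.96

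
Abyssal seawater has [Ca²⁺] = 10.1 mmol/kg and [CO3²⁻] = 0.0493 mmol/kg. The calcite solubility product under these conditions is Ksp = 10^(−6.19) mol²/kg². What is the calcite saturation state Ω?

Ksp = 10^(−6.19) = 6.457×10^-7
Ω = [Ca²⁺][CO3²⁻]/Ksp = (10.1×10^-3)(0.0493×10^-3) / 6.457×10^-7 = 0.771

Ω = 0.771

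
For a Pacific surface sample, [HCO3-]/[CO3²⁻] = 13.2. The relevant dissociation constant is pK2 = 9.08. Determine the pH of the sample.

pH = 7.96

From K2 = [H⁺][CO3²⁻]/[HCO3-]:  pH = pK2 − log₁₀([HCO3-]/[CO3²⁻])
log₁₀(13.2) = +1.121
pH = 9.08 − (+1.121) = 7.96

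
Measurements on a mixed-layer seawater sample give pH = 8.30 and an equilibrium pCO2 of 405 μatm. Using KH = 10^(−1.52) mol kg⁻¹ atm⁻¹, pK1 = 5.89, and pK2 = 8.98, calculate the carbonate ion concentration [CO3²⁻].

[CO3²⁻] = 0.657 mmol/kg

[CO2*] = KH · pCO2 = 10^(−1.52) × 405×10^-6 = 1.223×10^-5 mol/kg
α₀ = 1/(1 + K1/[H⁺] + K1K2/[H⁺]²) = 1/(1 + 10^+2.41 + 10^+1.73) = 0.003208
DIC = [CO2*]/α₀ = 1.223×10^-5 / 0.003208 = 3.813 mmol/kg
[CO3²⁻] = α₂·DIC; α₂ = 0.1723, so [CO3²⁻] = 0.1723 × 3.813 = 0.657 mmol/kg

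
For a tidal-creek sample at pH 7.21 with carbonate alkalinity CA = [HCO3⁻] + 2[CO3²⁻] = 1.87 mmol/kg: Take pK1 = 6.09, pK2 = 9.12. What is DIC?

DIC = 1.99 mmol/kg

CA = [HCO3⁻] + 2[CO3²⁻] = (α₁ + 2α₂)·DIC
At pH 7.21: [H⁺]/K1 = 10^-1.12 = 0.075858, K2/[H⁺] = 10^-1.91 = 0.012303
α₁ = 1/(1 + 0.075858 + 0.012303) = 1/1.0882 = 0.9190; α₂ = α₁·K2/[H⁺] = 0.01131
α₁ + 2α₂ = 0.9416
DIC = CA / (α₁ + 2α₂) = 1.87 / 0.9416 = 1.99 mmol/kg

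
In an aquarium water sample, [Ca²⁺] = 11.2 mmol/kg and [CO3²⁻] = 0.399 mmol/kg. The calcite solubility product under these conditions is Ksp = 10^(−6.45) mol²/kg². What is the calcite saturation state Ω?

Ksp = 10^(−6.45) = 3.548×10^-7
Ω = [Ca²⁺][CO3²⁻]/Ksp = (11.2×10^-3)(0.399×10^-3) / 3.548×10^-7 = 12.6

Ω = 12.6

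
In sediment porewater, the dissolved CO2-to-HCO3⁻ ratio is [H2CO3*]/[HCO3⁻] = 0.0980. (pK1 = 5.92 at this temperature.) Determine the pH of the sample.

From K1 = [H⁺][HCO3⁻]/[H2CO3*]:  pH = pK1 − log₁₀([H2CO3*]/[HCO3⁻])
log₁₀(0.0980) = -1.009
pH = 5.92 − (-1.009) = 6.93

pH = 6.93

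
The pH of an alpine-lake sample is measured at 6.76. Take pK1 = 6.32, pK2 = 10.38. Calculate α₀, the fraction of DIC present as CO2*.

α₀ = 0.266

α₀ = 1 / (1 + K1/[H⁺] + K1K2/[H⁺]²) = 1 / (1 + 10^+0.44 + 10^-3.18)
   = 1 / (1 + 2.7542 + 0.00066069) = 1/3.7549 = 0.2663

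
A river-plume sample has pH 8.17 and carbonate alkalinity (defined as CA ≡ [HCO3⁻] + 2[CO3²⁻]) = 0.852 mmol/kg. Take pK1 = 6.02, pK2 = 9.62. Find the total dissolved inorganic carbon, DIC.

DIC = 0.829 mmol/kg

CA = [HCO3⁻] + 2[CO3²⁻] = (α₁ + 2α₂)·DIC
At pH 8.17: [H⁺]/K1 = 10^-2.15 = 0.0070795, K2/[H⁺] = 10^-1.45 = 0.035481
α₁ = 1/(1 + 0.0070795 + 0.035481) = 1/1.0426 = 0.9592; α₂ = α₁·K2/[H⁺] = 0.03403
α₁ + 2α₂ = 1.0272
DIC = CA / (α₁ + 2α₂) = 0.852 / 1.0272 = 0.829 mmol/kg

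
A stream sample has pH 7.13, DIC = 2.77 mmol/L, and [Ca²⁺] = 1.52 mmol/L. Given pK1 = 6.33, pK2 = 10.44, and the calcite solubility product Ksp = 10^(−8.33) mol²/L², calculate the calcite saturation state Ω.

Ω = 0.380

α₂ = 1 / (1 + [H⁺]/K2 + [H⁺]²/(K1K2)) = 1 / (1 + 10^+3.31 + 10^+2.51)
   = 1 / (1 + 2041.7 + 323.59) = 1/2366.3 = 0.0004226
[CO3²⁻] = α₂ × DIC = 0.0004226 × 2.77 = 0.001171 mmol/L = 1.171 μmol/L
Ksp = 10^(−8.33) = 4.677×10^-9
Ω = [Ca²⁺][CO3²⁻]/Ksp = (1.52×10^-3)(1.171×10^-6) / 4.677×10^-9 = 0.380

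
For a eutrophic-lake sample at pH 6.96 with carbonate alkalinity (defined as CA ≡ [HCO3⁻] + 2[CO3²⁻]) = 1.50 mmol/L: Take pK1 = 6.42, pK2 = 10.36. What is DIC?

DIC = 1.93 mmol/L

CA = [HCO3⁻] + 2[CO3²⁻] = (α₁ + 2α₂)·DIC
At pH 6.96: [H⁺]/K1 = 10^-0.54 = 0.28840, K2/[H⁺] = 10^-3.40 = 0.00039811
α₁ = 1/(1 + 0.28840 + 0.00039811) = 1/1.2888 = 0.7759; α₂ = α₁·K2/[H⁺] = 0.0003089
α₁ + 2α₂ = 0.7765
DIC = CA / (α₁ + 2α₂) = 1.50 / 0.7765 = 1.93 mmol/L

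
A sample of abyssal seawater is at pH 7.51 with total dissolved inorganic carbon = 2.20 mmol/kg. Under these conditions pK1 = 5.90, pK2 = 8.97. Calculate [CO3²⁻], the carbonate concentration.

[CO3²⁻] = 0.0720 mmol/kg

α₂ = 1 / (1 + [H⁺]/K2 + [H⁺]²/(K1K2)) = 1 / (1 + 10^+1.46 + 10^-0.15)
   = 1 / (1 + 28.840 + 0.70795) = 1/30.548 = 0.03274
[CO3²⁻] = α₂ × DIC = 0.03274 × 2.20 = 0.0720 mmol/kg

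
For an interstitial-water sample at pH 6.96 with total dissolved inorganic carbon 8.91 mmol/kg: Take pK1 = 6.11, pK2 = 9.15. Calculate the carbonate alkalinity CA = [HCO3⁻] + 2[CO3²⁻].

CA = 7.86 mmol/kg

CA = [HCO3⁻] + 2[CO3²⁻] = (α₁ + 2α₂)·DIC
At pH 6.96: [H⁺]/K1 = 10^-0.85 = 0.14125, K2/[H⁺] = 10^-2.19 = 0.0064565
α₁ = 1/(1 + 0.14125 + 0.0064565) = 1/1.1477 = 0.8713; α₂ = α₁·K2/[H⁺] = 0.005626
α₁ + 2α₂ = 0.8826
CA = 0.8826 × 8.91 = 7.86 mmol/kg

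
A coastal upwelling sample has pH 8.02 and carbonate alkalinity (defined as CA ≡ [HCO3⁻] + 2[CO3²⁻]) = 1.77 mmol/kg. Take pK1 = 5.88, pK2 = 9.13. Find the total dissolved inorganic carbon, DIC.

CA = [HCO3⁻] + 2[CO3²⁻] = (α₁ + 2α₂)·DIC
At pH 8.02: [H⁺]/K1 = 10^-2.14 = 0.0072444, K2/[H⁺] = 10^-1.11 = 0.077625
α₁ = 1/(1 + 0.0072444 + 0.077625) = 1/1.0849 = 0.9218; α₂ = α₁·K2/[H⁺] = 0.07155
α₁ + 2α₂ = 1.0649
DIC = CA / (α₁ + 2α₂) = 1.77 / 1.0649 = 1.66 mmol/kg

DIC = 1.66 mmol/kg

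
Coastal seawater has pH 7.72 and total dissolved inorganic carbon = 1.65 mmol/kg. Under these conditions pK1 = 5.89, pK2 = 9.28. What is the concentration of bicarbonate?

[HCO3⁻] = 1.58 mmol/kg

α₁ = 1 / (1 + [H⁺]/K1 + K2/[H⁺]) = 1 / (1 + 10^-1.83 + 10^-1.56)
   = 1 / (1 + 0.014791 + 0.027542) = 1/1.0423 = 0.9594
[HCO3⁻] = α₁ × DIC = 0.9594 × 1.65 = 1.58 mmol/kg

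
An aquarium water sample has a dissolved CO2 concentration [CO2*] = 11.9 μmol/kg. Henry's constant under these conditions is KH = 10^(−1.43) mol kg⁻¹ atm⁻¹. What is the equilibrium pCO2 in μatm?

pCO2 = 320 μatm

KH = 10^(−1.43) = 3.715×10^-2 mol kg⁻¹ atm⁻¹
pCO2 = [CO2*]/KH = 11.9×10^-6 / 3.715×10^-2 = 3.20×10^-4 atm = 320 μatm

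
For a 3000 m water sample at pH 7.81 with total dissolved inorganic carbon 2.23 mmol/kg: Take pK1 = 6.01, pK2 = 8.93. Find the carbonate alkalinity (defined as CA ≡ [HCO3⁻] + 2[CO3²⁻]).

CA = [HCO3⁻] + 2[CO3²⁻] = (α₁ + 2α₂)·DIC
At pH 7.81: [H⁺]/K1 = 10^-1.80 = 0.015849, K2/[H⁺] = 10^-1.12 = 0.075858
α₁ = 1/(1 + 0.015849 + 0.075858) = 1/1.0917 = 0.9160; α₂ = α₁·K2/[H⁺] = 0.06949
α₁ + 2α₂ = 1.0550
CA = 1.0550 × 2.23 = 2.35 mmol/kg

CA = 2.35 mmol/kg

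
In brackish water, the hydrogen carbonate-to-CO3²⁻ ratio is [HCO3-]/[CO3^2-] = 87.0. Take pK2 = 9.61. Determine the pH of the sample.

From K2 = [H⁺][CO3^2-]/[HCO3-]:  pH = pK2 − log₁₀([HCO3-]/[CO3^2-])
log₁₀(87.0) = +1.940
pH = 9.61 − (+1.940) = 7.67

pH = 7.67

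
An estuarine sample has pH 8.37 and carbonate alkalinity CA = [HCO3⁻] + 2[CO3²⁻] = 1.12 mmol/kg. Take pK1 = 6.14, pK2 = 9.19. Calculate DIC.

DIC = 0.995 mmol/kg

CA = [HCO3⁻] + 2[CO3²⁻] = (α₁ + 2α₂)·DIC
At pH 8.37: [H⁺]/K1 = 10^-2.23 = 0.0058884, K2/[H⁺] = 10^-0.82 = 0.15136
α₁ = 1/(1 + 0.0058884 + 0.15136) = 1/1.1572 = 0.8641; α₂ = α₁·K2/[H⁺] = 0.1308
α₁ + 2α₂ = 1.1257
DIC = CA / (α₁ + 2α₂) = 1.12 / 1.1257 = 0.995 mmol/kg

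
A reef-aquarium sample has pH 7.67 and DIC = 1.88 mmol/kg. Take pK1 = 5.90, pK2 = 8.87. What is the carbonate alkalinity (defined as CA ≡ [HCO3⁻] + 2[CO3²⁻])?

CA = [HCO3⁻] + 2[CO3²⁻] = (α₁ + 2α₂)·DIC
At pH 7.67: [H⁺]/K1 = 10^-1.77 = 0.016982, K2/[H⁺] = 10^-1.20 = 0.063096
α₁ = 1/(1 + 0.016982 + 0.063096) = 1/1.0801 = 0.9259; α₂ = α₁·K2/[H⁺] = 0.05842
α₁ + 2α₂ = 1.0427
CA = 1.0427 × 1.88 = 1.96 mmol/kg

CA = 1.96 mmol/kg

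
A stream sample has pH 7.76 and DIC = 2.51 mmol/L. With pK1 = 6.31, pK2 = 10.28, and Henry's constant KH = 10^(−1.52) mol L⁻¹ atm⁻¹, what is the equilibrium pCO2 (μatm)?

pCO2 = 2840 μatm

α₀ = 1 / (1 + K1/[H⁺] + K1K2/[H⁺]²) = 1 / (1 + 10^+1.45 + 10^-1.07)
   = 1 / (1 + 28.184 + 0.085114) = 1/29.269 = 0.03417
[CO2*] = α₀ × DIC = 0.03417 × 2.51 = 0.08576 mmol/L
pCO2 = [CO2*]/KH = 8.576×10^-5 / 3.020×10^-2 = 2840 μatm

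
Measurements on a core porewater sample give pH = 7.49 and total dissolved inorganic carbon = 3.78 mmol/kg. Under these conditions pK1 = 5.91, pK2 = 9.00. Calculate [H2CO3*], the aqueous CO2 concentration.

α₀ = 1 / (1 + K1/[H⁺] + K1K2/[H⁺]²) = 1 / (1 + 10^+1.58 + 10^+0.07)
   = 1 / (1 + 38.019 + 1.1749) = 1/40.194 = 0.02488
[CO2*] = α₀ × DIC = 0.02488 × 3.78 = 0.0940 mmol/kg

[CO2*] = 0.0940 mmol/kg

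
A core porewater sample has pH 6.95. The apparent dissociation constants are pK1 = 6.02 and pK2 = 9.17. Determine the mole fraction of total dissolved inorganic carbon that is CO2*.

α₀ = 0.105

α₀ = 1 / (1 + K1/[H⁺] + K1K2/[H⁺]²) = 1 / (1 + 10^+0.93 + 10^-1.29)
   = 1 / (1 + 8.5114 + 0.051286) = 1/9.5627 = 0.1046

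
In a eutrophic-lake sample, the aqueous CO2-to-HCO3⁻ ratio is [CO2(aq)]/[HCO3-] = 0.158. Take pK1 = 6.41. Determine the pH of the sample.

From K1 = [H⁺][HCO3-]/[CO2(aq)]:  pH = pK1 − log₁₀([CO2(aq)]/[HCO3-])
log₁₀(0.158) = -0.801
pH = 6.41 − (-0.801) = 7.21

pH = 7.21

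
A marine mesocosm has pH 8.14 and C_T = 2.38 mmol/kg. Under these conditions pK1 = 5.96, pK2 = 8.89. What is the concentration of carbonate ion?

[CO3²⁻] = 0.357 mmol/kg

α₂ = 1 / (1 + [H⁺]/K2 + [H⁺]²/(K1K2)) = 1 / (1 + 10^+0.75 + 10^-1.43)
   = 1 / (1 + 5.6234 + 0.037154) = 1/6.6606 = 0.1501
[CO3²⁻] = α₂ × DIC = 0.1501 × 2.38 = 0.357 mmol/kg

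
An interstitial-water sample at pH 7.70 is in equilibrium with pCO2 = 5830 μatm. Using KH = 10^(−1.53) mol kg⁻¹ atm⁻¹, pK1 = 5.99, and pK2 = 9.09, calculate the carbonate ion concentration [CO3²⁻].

[CO3²⁻] = 0.359 mmol/kg

[CO2*] = KH · pCO2 = 10^(−1.53) × 5830×10^-6 = 1.721×10^-4 mol/kg
α₀ = 1/(1 + K1/[H⁺] + K1K2/[H⁺]²) = 1/(1 + 10^+1.71 + 10^+0.32) = 0.01839
DIC = [CO2*]/α₀ = 1.721×10^-4 / 0.01839 = 9.356 mmol/kg
[CO3²⁻] = α₂·DIC; α₂ = 0.03842, so [CO3²⁻] = 0.03842 × 9.356 = 0.359 mmol/kg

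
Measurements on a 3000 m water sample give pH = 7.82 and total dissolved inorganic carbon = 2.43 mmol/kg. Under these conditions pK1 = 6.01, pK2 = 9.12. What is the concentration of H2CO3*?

α₀ = 1 / (1 + K1/[H⁺] + K1K2/[H⁺]²) = 1 / (1 + 10^+1.81 + 10^+0.51)
   = 1 / (1 + 64.565 + 3.2359) = 1/68.801 = 0.01453
[CO2*] = α₀ × DIC = 0.01453 × 2.43 = 0.0353 mmol/kg

[CO2*] = 0.0353 mmol/kg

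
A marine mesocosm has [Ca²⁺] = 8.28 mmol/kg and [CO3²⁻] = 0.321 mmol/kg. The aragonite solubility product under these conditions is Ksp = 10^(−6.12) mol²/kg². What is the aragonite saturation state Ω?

Ω = 3.50

Ksp = 10^(−6.12) = 7.586×10^-7
Ω = [Ca²⁺][CO3²⁻]/Ksp = (8.28×10^-3)(0.321×10^-3) / 7.586×10^-7 = 3.50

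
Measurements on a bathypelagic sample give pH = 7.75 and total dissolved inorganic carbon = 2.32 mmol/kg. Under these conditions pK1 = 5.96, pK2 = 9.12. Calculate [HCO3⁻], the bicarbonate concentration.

[HCO3⁻] = 2.19 mmol/kg

α₁ = 1 / (1 + [H⁺]/K1 + K2/[H⁺]) = 1 / (1 + 10^-1.79 + 10^-1.37)
   = 1 / (1 + 0.016218 + 0.042658) = 1/1.0589 = 0.9444
[HCO3⁻] = α₁ × DIC = 0.9444 × 2.32 = 2.19 mmol/kg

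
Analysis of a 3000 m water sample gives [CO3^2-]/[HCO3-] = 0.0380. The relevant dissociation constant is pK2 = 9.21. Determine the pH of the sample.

pH = 7.79

From K2 = [H⁺][CO3^2-]/[HCO3-]:  pH = pK2 + log₁₀([CO3^2-]/[HCO3-])
log₁₀(0.0380) = -1.420
pH = 9.21 + (-1.420) = 7.79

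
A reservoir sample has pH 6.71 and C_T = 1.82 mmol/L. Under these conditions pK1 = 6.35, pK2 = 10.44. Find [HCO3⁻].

[HCO3⁻] = 1.27 mmol/L

α₁ = 1 / (1 + [H⁺]/K1 + K2/[H⁺]) = 1 / (1 + 10^-0.36 + 10^-3.73)
   = 1 / (1 + 0.43652 + 0.00018621) = 1/1.4367 = 0.6960
[HCO3⁻] = α₁ × DIC = 0.6960 × 1.82 = 1.27 mmol/L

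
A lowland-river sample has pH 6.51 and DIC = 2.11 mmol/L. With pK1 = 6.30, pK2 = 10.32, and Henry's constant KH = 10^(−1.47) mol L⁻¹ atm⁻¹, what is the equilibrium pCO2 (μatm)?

α₀ = 1 / (1 + K1/[H⁺] + K1K2/[H⁺]²) = 1 / (1 + 10^+0.21 + 10^-3.60)
   = 1 / (1 + 1.6218 + 0.00025119) = 1/2.6221 = 0.3814
[CO2*] = α₀ × DIC = 0.3814 × 2.11 = 0.8047 mmol/L
pCO2 = [CO2*]/KH = 8.047×10^-4 / 3.388×10^-2 = 2.37×10^4 μatm

pCO2 = 2.37×10^4 μatm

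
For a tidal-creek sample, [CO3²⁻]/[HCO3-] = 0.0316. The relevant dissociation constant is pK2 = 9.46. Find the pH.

From K2 = [H⁺][CO3²⁻]/[HCO3-]:  pH = pK2 + log₁₀([CO3²⁻]/[HCO3-])
log₁₀(0.0316) = -1.500
pH = 9.46 + (-1.500) = 7.96

pH = 7.96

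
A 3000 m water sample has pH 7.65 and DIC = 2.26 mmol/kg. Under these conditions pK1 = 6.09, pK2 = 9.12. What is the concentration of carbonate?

[CO3²⁻] = 0.0721 mmol/kg

α₂ = 1 / (1 + [H⁺]/K2 + [H⁺]²/(K1K2)) = 1 / (1 + 10^+1.47 + 10^-0.09)
   = 1 / (1 + 29.512 + 0.81283) = 1/31.325 = 0.03192
[CO3²⁻] = α₂ × DIC = 0.03192 × 2.26 = 0.0721 mmol/kg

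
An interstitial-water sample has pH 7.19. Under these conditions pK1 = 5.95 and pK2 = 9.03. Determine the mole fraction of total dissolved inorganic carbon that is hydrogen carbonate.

α₁ = 0.933

α₁ = 1 / (1 + [H⁺]/K1 + K2/[H⁺]) = 1 / (1 + 10^-1.24 + 10^-1.84)
   = 1 / (1 + 0.057544 + 0.014454) = 1/1.0720 = 0.9328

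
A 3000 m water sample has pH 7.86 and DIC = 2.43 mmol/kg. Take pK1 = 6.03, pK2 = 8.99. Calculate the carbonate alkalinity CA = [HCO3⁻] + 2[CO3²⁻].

CA = 2.56 mmol/kg

CA = [HCO3⁻] + 2[CO3²⁻] = (α₁ + 2α₂)·DIC
At pH 7.86: [H⁺]/K1 = 10^-1.83 = 0.014791, K2/[H⁺] = 10^-1.13 = 0.074131
α₁ = 1/(1 + 0.014791 + 0.074131) = 1/1.0889 = 0.9183; α₂ = α₁·K2/[H⁺] = 0.06808
α₁ + 2α₂ = 1.0545
CA = 1.0545 × 2.43 = 2.56 mmol/kg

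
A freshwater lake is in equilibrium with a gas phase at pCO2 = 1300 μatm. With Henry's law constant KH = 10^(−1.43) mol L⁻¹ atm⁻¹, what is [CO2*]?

[CO2*] = 48.3 μmol/L

KH = 10^(−1.43) = 3.715×10^-2 mol L⁻¹ atm⁻¹
[CO2*] = KH · pCO2 = 3.715×10^-2 × 1300×10^-6 atm = 4.83×10^-5 mol/L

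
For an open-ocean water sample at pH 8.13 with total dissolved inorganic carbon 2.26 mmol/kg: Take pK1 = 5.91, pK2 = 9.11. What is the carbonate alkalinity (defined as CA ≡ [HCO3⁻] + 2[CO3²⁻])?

CA = [HCO3⁻] + 2[CO3²⁻] = (α₁ + 2α₂)·DIC
At pH 8.13: [H⁺]/K1 = 10^-2.22 = 0.0060256, K2/[H⁺] = 10^-0.98 = 0.10471
α₁ = 1/(1 + 0.0060256 + 0.10471) = 1/1.1107 = 0.9003; α₂ = α₁·K2/[H⁺] = 0.09427
α₁ + 2α₂ = 1.0888
CA = 1.0888 × 2.26 = 2.46 mmol/kg

CA = 2.46 mmol/kg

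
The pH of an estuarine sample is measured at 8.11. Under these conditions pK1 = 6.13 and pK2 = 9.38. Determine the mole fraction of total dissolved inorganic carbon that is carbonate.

α₂ = 0.0505

α₂ = 1 / (1 + [H⁺]/K2 + [H⁺]²/(K1K2)) = 1 / (1 + 10^+1.27 + 10^-0.71)
   = 1 / (1 + 18.621 + 0.19498) = 1/19.816 = 0.05046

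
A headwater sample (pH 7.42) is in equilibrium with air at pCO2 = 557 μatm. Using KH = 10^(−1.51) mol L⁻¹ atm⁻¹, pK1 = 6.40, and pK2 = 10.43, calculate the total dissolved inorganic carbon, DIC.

[CO2*] = KH · pCO2 = 10^(−1.51) × 557×10^-6 = 1.721×10^-5 mol/L
α₀ = 1/(1 + K1/[H⁺] + K1K2/[H⁺]²) = 1/(1 + 10^+1.02 + 10^-1.99) = 0.08710
DIC = [CO2*]/α₀ = 1.721×10^-5 / 0.08710 = 0.198 mmol/L

DIC = 0.198 mmol/L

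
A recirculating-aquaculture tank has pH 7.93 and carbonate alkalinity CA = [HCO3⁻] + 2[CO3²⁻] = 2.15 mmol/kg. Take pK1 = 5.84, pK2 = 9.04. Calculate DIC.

CA = [HCO3⁻] + 2[CO3²⁻] = (α₁ + 2α₂)·DIC
At pH 7.93: [H⁺]/K1 = 10^-2.09 = 0.0081283, K2/[H⁺] = 10^-1.11 = 0.077625
α₁ = 1/(1 + 0.0081283 + 0.077625) = 1/1.0858 = 0.9210; α₂ = α₁·K2/[H⁺] = 0.07149
α₁ + 2α₂ = 1.0640
DIC = CA / (α₁ + 2α₂) = 2.15 / 1.0640 = 2.02 mmol/kg

DIC = 2.02 mmol/kg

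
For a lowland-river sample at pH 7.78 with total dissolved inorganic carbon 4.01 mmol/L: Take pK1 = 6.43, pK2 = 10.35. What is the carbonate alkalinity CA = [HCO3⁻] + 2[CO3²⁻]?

CA = [HCO3⁻] + 2[CO3²⁻] = (α₁ + 2α₂)·DIC
At pH 7.78: [H⁺]/K1 = 10^-1.35 = 0.044668, K2/[H⁺] = 10^-2.57 = 0.0026915
α₁ = 1/(1 + 0.044668 + 0.0026915) = 1/1.0474 = 0.9548; α₂ = α₁·K2/[H⁺] = 0.002570
α₁ + 2α₂ = 0.9599
CA = 0.9599 × 4.01 = 3.85 mmol/L

CA = 3.85 mmol/L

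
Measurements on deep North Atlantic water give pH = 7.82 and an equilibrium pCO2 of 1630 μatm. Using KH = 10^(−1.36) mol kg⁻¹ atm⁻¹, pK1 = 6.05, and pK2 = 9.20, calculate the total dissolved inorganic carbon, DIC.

DIC = 4.44 mmol/kg

[CO2*] = KH · pCO2 = 10^(−1.36) × 1630×10^-6 = 7.115×10^-5 mol/kg
α₀ = 1/(1 + K1/[H⁺] + K1K2/[H⁺]²) = 1/(1 + 10^+1.77 + 10^+0.39) = 0.01604
DIC = [CO2*]/α₀ = 7.115×10^-5 / 0.01604 = 4.44 mmol/kg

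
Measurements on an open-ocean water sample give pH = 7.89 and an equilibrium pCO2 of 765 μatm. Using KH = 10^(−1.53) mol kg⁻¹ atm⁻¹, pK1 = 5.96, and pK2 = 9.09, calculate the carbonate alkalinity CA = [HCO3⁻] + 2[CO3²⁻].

[CO2*] = KH · pCO2 = 10^(−1.53) × 765×10^-6 = 2.258×10^-5 mol/kg
α₀ = 1/(1 + K1/[H⁺] + K1K2/[H⁺]²) = 1/(1 + 10^+1.93 + 10^+0.73) = 0.01093
DIC = [CO2*]/α₀ = 2.258×10^-5 / 0.01093 = 2.065 mmol/kg
CA = (α₁ + 2α₂)·DIC = (0.9304 + 2×0.05870) × 2.065 = 2.16 mmol/kg

CA = 2.16 mmol/kg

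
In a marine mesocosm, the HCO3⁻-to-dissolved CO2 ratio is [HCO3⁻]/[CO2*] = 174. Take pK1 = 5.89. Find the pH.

pH = 8.13

From K1 = [H⁺][HCO3⁻]/[CO2*]:  pH = pK1 + log₁₀([HCO3⁻]/[CO2*])
log₁₀(174) = +2.241
pH = 5.89 + (+2.241) = 8.13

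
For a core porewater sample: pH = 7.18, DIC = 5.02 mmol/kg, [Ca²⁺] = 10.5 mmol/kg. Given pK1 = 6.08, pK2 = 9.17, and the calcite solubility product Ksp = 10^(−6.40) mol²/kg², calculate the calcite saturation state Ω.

α₂ = 1 / (1 + [H⁺]/K2 + [H⁺]²/(K1K2)) = 1 / (1 + 10^+1.99 + 10^+0.89)
   = 1 / (1 + 97.724 + 7.7625) = 1/106.49 = 0.009391
[CO3²⁻] = α₂ × DIC = 0.009391 × 5.02 = 0.04714 mmol/kg
Ksp = 10^(−6.40) = 3.981×10^-7
Ω = [Ca²⁺][CO3²⁻]/Ksp = (10.5×10^-3)(4.714×10^-5) / 3.981×10^-7 = 1.24

Ω = 1.24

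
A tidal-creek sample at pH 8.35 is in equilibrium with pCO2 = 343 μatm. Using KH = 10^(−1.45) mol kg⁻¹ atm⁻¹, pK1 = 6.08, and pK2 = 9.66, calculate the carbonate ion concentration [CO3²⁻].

[CO3²⁻] = 0.111 mmol/kg

[CO2*] = KH · pCO2 = 10^(−1.45) × 343×10^-6 = 1.217×10^-5 mol/kg
α₀ = 1/(1 + K1/[H⁺] + K1K2/[H⁺]²) = 1/(1 + 10^+2.27 + 10^+0.96) = 0.005093
DIC = [CO2*]/α₀ = 1.217×10^-5 / 0.005093 = 2.389 mmol/kg
[CO3²⁻] = α₂·DIC; α₂ = 0.04645, so [CO3²⁻] = 0.04645 × 2.389 = 0.111 mmol/kg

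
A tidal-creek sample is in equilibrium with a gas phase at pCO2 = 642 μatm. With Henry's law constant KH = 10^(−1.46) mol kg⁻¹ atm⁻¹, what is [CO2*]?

KH = 10^(−1.46) = 3.467×10^-2 mol kg⁻¹ atm⁻¹
[CO2*] = KH · pCO2 = 3.467×10^-2 × 642×10^-6 atm = 2.23×10^-5 mol/kg

[CO2*] = 22.3 μmol/kg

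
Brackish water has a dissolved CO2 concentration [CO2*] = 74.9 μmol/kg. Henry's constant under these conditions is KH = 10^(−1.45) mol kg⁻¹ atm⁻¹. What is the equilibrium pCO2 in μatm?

pCO2 = 2110 μatm

KH = 10^(−1.45) = 3.548×10^-2 mol kg⁻¹ atm⁻¹
pCO2 = [CO2*]/KH = 74.9×10^-6 / 3.548×10^-2 = 2.11×10^-3 atm = 2110 μatm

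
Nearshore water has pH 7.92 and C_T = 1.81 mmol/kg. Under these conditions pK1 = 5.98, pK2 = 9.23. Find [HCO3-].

α₁ = 1 / (1 + [H⁺]/K1 + K2/[H⁺]) = 1 / (1 + 10^-1.94 + 10^-1.31)
   = 1 / (1 + 0.011482 + 0.048978) = 1/1.0605 = 0.9430
[HCO3⁻] = α₁ × DIC = 0.9430 × 1.81 = 1.71 mmol/kg

[HCO3⁻] = 1.71 mmol/kg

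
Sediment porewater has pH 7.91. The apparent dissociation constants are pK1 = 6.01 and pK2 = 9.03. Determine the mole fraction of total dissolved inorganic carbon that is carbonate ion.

α₂ = 1 / (1 + [H⁺]/K2 + [H⁺]²/(K1K2)) = 1 / (1 + 10^+1.12 + 10^-0.78)
   = 1 / (1 + 13.183 + 0.16596) = 1/14.349 = 0.06969

α₂ = 0.0697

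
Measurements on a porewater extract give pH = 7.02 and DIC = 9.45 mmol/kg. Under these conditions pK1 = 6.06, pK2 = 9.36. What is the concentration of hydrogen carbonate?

α₁ = 1 / (1 + [H⁺]/K1 + K2/[H⁺]) = 1 / (1 + 10^-0.96 + 10^-2.34)
   = 1 / (1 + 0.10965 + 0.0045709) = 1/1.1142 = 0.8975
[HCO3⁻] = α₁ × DIC = 0.8975 × 9.45 = 8.48 mmol/kg

[HCO3⁻] = 8.48 mmol/kg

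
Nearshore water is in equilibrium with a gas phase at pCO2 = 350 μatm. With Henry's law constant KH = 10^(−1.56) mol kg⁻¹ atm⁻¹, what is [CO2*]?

KH = 10^(−1.56) = 2.754×10^-2 mol kg⁻¹ atm⁻¹
[CO2*] = KH · pCO2 = 2.754×10^-2 × 350×10^-6 atm = 9.64×10^-6 mol/kg

[CO2*] = 9.64 μmol/kg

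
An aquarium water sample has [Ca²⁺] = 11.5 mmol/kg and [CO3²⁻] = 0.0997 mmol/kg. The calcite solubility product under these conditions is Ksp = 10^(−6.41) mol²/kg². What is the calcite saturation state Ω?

Ω = 2.95

Ksp = 10^(−6.41) = 3.890×10^-7
Ω = [Ca²⁺][CO3²⁻]/Ksp = (11.5×10^-3)(0.0997×10^-3) / 3.890×10^-7 = 2.95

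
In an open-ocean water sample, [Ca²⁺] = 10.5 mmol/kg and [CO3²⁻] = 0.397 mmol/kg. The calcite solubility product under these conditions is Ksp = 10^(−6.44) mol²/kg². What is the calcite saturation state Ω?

Ksp = 10^(−6.44) = 3.631×10^-7
Ω = [Ca²⁺][CO3²⁻]/Ksp = (10.5×10^-3)(0.397×10^-3) / 3.631×10^-7 = 11.5

Ω = 11.5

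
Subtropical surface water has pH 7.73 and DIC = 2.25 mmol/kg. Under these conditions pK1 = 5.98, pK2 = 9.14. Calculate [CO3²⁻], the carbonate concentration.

[CO3²⁻] = 0.0828 mmol/kg

α₂ = 1 / (1 + [H⁺]/K2 + [H⁺]²/(K1K2)) = 1 / (1 + 10^+1.41 + 10^-0.34)
   = 1 / (1 + 25.704 + 0.45709) = 1/27.161 = 0.03682
[CO3²⁻] = α₂ × DIC = 0.03682 × 2.25 = 0.0828 mmol/kg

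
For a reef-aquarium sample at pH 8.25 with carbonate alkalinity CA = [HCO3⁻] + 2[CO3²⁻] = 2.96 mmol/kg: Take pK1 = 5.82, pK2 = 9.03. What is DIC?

CA = [HCO3⁻] + 2[CO3²⁻] = (α₁ + 2α₂)·DIC
At pH 8.25: [H⁺]/K1 = 10^-2.43 = 0.0037154, K2/[H⁺] = 10^-0.78 = 0.16596
α₁ = 1/(1 + 0.0037154 + 0.16596) = 1/1.1697 = 0.8549; α₂ = α₁·K2/[H⁺] = 0.1419
α₁ + 2α₂ = 1.1387
DIC = CA / (α₁ + 2α₂) = 2.96 / 1.1387 = 2.60 mmol/kg

DIC = 2.60 mmol/kg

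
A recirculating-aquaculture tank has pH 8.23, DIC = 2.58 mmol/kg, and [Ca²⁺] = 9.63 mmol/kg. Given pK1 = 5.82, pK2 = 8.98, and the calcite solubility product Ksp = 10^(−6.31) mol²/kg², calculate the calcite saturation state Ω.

α₂ = 1 / (1 + [H⁺]/K2 + [H⁺]²/(K1K2)) = 1 / (1 + 10^+0.75 + 10^-1.66)
   = 1 / (1 + 5.6234 + 0.021878) = 1/6.6453 = 0.1505
[CO3²⁻] = α₂ × DIC = 0.1505 × 2.58 = 0.3882 mmol/kg
Ksp = 10^(−6.31) = 4.898×10^-7
Ω = [Ca²⁺][CO3²⁻]/Ksp = (9.63×10^-3)(3.882×10^-4) / 4.898×10^-7 = 7.63

Ω = 7.63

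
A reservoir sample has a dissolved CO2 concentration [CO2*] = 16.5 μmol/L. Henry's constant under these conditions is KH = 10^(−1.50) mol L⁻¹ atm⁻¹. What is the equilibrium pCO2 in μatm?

KH = 10^(−1.50) = 3.162×10^-2 mol L⁻¹ atm⁻¹
pCO2 = [CO2*]/KH = 16.5×10^-6 / 3.162×10^-2 = 5.22×10^-4 atm = 522 μatm

pCO2 = 522 μatm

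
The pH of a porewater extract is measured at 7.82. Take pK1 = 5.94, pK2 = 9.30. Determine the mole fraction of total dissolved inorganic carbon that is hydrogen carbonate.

α₁ = 1 / (1 + [H⁺]/K1 + K2/[H⁺]) = 1 / (1 + 10^-1.88 + 10^-1.48)
   = 1 / (1 + 0.013183 + 0.033113) = 1/1.0463 = 0.9558

α₁ = 0.956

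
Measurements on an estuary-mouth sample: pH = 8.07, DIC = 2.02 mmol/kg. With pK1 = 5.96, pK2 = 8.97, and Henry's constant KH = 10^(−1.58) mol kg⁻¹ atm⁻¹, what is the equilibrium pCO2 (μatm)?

pCO2 = 526 μatm

α₀ = 1 / (1 + K1/[H⁺] + K1K2/[H⁺]²) = 1 / (1 + 10^+2.11 + 10^+1.21)
   = 1 / (1 + 128.82 + 16.218) = 1/146.04 = 0.006847
[CO2*] = α₀ × DIC = 0.006847 × 2.02 = 0.01383 mmol/kg = 13.83 μmol/kg
pCO2 = [CO2*]/KH = 1.383×10^-5 / 2.630×10^-2 = 526 μatm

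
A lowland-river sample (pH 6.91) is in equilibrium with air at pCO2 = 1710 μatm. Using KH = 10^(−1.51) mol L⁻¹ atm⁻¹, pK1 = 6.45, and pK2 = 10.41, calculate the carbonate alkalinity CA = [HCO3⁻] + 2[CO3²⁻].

[CO2*] = KH · pCO2 = 10^(−1.51) × 1710×10^-6 = 5.284×10^-5 mol/L
α₀ = 1/(1 + K1/[H⁺] + K1K2/[H⁺]²) = 1/(1 + 10^+0.46 + 10^-3.04) = 0.2574
DIC = [CO2*]/α₀ = 5.284×10^-5 / 0.2574 = 0.2053 mmol/L
CA = (α₁ + 2α₂)·DIC = (0.7424 + 2×0.0002348) × 0.2053 = 0.153 mmol/L

CA = 0.153 mmol/L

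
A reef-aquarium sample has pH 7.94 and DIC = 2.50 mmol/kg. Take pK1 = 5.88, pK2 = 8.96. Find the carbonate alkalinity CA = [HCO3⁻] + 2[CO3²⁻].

CA = [HCO3⁻] + 2[CO3²⁻] = (α₁ + 2α₂)·DIC
At pH 7.94: [H⁺]/K1 = 10^-2.06 = 0.0087096, K2/[H⁺] = 10^-1.02 = 0.095499
α₁ = 1/(1 + 0.0087096 + 0.095499) = 1/1.1042 = 0.9056; α₂ = α₁·K2/[H⁺] = 0.08649
α₁ + 2α₂ = 1.0786
CA = 1.0786 × 2.50 = 2.70 mmol/kg

CA = 2.70 mmol/kg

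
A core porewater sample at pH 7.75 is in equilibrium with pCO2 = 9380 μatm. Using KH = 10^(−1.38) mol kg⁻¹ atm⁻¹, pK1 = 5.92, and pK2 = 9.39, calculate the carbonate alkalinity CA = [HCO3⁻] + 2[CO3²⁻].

CA = 27.6 mmol/kg

[CO2*] = KH · pCO2 = 10^(−1.38) × 9380×10^-6 = 3.910×10^-4 mol/kg
α₀ = 1/(1 + K1/[H⁺] + K1K2/[H⁺]²) = 1/(1 + 10^+1.83 + 10^+0.19) = 0.01425
DIC = [CO2*]/α₀ = 3.910×10^-4 / 0.01425 = 27.43 mmol/kg
CA = (α₁ + 2α₂)·DIC = (0.9637 + 2×0.02208) × 27.43 = 27.6 mmol/kg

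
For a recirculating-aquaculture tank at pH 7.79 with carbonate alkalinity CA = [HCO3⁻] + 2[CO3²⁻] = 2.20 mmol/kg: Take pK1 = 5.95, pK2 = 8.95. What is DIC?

DIC = 2.09 mmol/kg

CA = [HCO3⁻] + 2[CO3²⁻] = (α₁ + 2α₂)·DIC
At pH 7.79: [H⁺]/K1 = 10^-1.84 = 0.014454, K2/[H⁺] = 10^-1.16 = 0.069183
α₁ = 1/(1 + 0.014454 + 0.069183) = 1/1.0836 = 0.9228; α₂ = α₁·K2/[H⁺] = 0.06384
α₁ + 2α₂ = 1.0505
DIC = CA / (α₁ + 2α₂) = 2.20 / 1.0505 = 2.09 mmol/kg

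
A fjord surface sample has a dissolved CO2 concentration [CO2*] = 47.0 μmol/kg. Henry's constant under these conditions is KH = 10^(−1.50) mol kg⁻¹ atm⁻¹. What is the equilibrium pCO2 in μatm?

pCO2 = 1490 μatm

KH = 10^(−1.50) = 3.162×10^-2 mol kg⁻¹ atm⁻¹
pCO2 = [CO2*]/KH = 47.0×10^-6 / 3.162×10^-2 = 1.49×10^-3 atm = 1490 μatm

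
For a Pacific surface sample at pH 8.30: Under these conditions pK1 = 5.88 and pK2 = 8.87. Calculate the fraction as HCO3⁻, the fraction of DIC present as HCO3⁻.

α₁ = 1 / (1 + [H⁺]/K1 + K2/[H⁺]) = 1 / (1 + 10^-2.42 + 10^-0.57)
   = 1 / (1 + 0.0038019 + 0.26915) = 1/1.2730 = 0.7856

α₁ = 0.786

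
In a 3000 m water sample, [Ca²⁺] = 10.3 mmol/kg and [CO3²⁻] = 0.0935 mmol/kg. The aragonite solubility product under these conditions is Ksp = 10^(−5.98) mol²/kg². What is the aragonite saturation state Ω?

Ksp = 10^(−5.98) = 1.047×10^-6
Ω = [Ca²⁺][CO3²⁻]/Ksp = (10.3×10^-3)(0.0935×10^-3) / 1.047×10^-6 = 0.920

Ω = 0.920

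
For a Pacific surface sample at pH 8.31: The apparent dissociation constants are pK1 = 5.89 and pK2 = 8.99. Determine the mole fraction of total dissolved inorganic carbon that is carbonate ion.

α₂ = 1 / (1 + [H⁺]/K2 + [H⁺]²/(K1K2)) = 1 / (1 + 10^+0.68 + 10^-1.74)
   = 1 / (1 + 4.7863 + 0.018197) = 1/5.8045 = 0.1723

α₂ = 0.172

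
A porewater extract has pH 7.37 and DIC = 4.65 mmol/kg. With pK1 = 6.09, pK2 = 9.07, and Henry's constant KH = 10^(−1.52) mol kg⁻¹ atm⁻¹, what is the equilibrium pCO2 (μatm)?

α₀ = 1 / (1 + K1/[H⁺] + K1K2/[H⁺]²) = 1 / (1 + 10^+1.28 + 10^-0.42)
   = 1 / (1 + 19.055 + 0.38019) = 1/20.435 = 0.04894
[CO2*] = α₀ × DIC = 0.04894 × 4.65 = 0.2276 mmol/kg
pCO2 = [CO2*]/KH = 2.276×10^-4 / 3.020×10^-2 = 7530 μatm

pCO2 = 7530 μatm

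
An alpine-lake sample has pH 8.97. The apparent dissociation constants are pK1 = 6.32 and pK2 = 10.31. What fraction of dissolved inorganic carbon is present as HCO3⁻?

α₁ = 1 / (1 + [H⁺]/K1 + K2/[H⁺]) = 1 / (1 + 10^-2.65 + 10^-1.34)
   = 1 / (1 + 0.0022387 + 0.045709) = 1/1.0479 = 0.9542

α₁ = 0.954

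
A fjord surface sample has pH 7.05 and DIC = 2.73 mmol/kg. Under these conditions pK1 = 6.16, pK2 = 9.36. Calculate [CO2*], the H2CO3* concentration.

α₀ = 1 / (1 + K1/[H⁺] + K1K2/[H⁺]²) = 1 / (1 + 10^+0.89 + 10^-1.42)
   = 1 / (1 + 7.7625 + 0.038019) = 1/8.8005 = 0.1136
[CO2*] = α₀ × DIC = 0.1136 × 2.73 = 0.310 mmol/kg

[CO2*] = 0.310 mmol/kg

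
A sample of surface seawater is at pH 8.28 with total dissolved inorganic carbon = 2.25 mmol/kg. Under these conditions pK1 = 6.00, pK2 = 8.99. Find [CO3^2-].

[CO3²⁻] = 0.366 mmol/kg

α₂ = 1 / (1 + [H⁺]/K2 + [H⁺]²/(K1K2)) = 1 / (1 + 10^+0.71 + 10^-1.57)
   = 1 / (1 + 5.1286 + 0.026915) = 1/6.1555 = 0.1625
[CO3²⁻] = α₂ × DIC = 0.1625 × 2.25 = 0.366 mmol/kg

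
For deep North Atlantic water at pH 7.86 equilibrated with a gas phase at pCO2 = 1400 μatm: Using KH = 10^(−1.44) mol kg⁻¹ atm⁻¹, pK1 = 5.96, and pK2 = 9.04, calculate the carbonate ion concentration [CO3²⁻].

[CO3²⁻] = 0.267 mmol/kg

[CO2*] = KH · pCO2 = 10^(−1.44) × 1400×10^-6 = 5.083×10^-5 mol/kg
α₀ = 1/(1 + K1/[H⁺] + K1K2/[H⁺]²) = 1/(1 + 10^+1.90 + 10^+0.72) = 0.01167
DIC = [CO2*]/α₀ = 5.083×10^-5 / 0.01167 = 4.355 mmol/kg
[CO3²⁻] = α₂·DIC; α₂ = 0.06125, so [CO3²⁻] = 0.06125 × 4.355 = 0.267 mmol/kg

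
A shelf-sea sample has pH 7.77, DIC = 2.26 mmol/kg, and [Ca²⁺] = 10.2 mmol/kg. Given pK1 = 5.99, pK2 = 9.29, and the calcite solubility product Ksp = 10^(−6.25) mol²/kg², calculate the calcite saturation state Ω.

α₂ = 1 / (1 + [H⁺]/K2 + [H⁺]²/(K1K2)) = 1 / (1 + 10^+1.52 + 10^-0.26)
   = 1 / (1 + 33.113 + 0.54954) = 1/34.663 = 0.02885
[CO3²⁻] = α₂ × DIC = 0.02885 × 2.26 = 0.06520 mmol/kg
Ksp = 10^(−6.25) = 5.623×10^-7
Ω = [Ca²⁺][CO3²⁻]/Ksp = (10.2×10^-3)(6.520×10^-5) / 5.623×10^-7 = 1.18

Ω = 1.18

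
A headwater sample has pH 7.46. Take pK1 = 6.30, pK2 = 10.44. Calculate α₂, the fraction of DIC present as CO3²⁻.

α₂ = 0.000978

α₂ = 1 / (1 + [H⁺]/K2 + [H⁺]²/(K1K2)) = 1 / (1 + 10^+2.98 + 10^+1.82)
   = 1 / (1 + 954.99 + 66.069) = 1/1022.1 = 0.0009784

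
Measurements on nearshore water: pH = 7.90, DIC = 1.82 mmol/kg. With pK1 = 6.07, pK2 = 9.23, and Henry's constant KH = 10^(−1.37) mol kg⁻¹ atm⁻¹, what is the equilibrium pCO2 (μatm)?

pCO2 = 594 μatm

α₀ = 1 / (1 + K1/[H⁺] + K1K2/[H⁺]²) = 1 / (1 + 10^+1.83 + 10^+0.50)
   = 1 / (1 + 67.608 + 3.1623) = 1/71.771 = 0.01393
[CO2*] = α₀ × DIC = 0.01393 × 1.82 = 0.02536 mmol/kg
pCO2 = [CO2*]/KH = 2.536×10^-5 / 4.266×10^-2 = 594 μatm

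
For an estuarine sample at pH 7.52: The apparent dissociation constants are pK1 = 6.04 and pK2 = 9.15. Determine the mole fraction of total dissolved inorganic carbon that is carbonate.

α₂ = 0.0222

α₂ = 1 / (1 + [H⁺]/K2 + [H⁺]²/(K1K2)) = 1 / (1 + 10^+1.63 + 10^+0.15)
   = 1 / (1 + 42.658 + 1.4125) = 1/45.070 = 0.02219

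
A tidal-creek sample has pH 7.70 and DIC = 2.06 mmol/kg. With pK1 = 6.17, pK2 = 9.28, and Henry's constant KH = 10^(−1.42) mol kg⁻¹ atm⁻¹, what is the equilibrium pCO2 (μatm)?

α₀ = 1 / (1 + K1/[H⁺] + K1K2/[H⁺]²) = 1 / (1 + 10^+1.53 + 10^-0.05)
   = 1 / (1 + 33.884 + 0.89125) = 1/35.776 = 0.02795
[CO2*] = α₀ × DIC = 0.02795 × 2.06 = 0.05758 mmol/kg
pCO2 = [CO2*]/KH = 5.758×10^-5 / 3.802×10^-2 = 1510 μatm

pCO2 = 1510 μatm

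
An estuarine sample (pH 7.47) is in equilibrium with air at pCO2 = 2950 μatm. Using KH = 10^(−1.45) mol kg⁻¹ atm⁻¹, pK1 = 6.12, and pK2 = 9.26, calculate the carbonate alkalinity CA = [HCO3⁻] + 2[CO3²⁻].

CA = 2.42 mmol/kg

[CO2*] = KH · pCO2 = 10^(−1.45) × 2950×10^-6 = 1.047×10^-4 mol/kg
α₀ = 1/(1 + K1/[H⁺] + K1K2/[H⁺]²) = 1/(1 + 10^+1.35 + 10^-0.44) = 0.04210
DIC = [CO2*]/α₀ = 1.047×10^-4 / 0.04210 = 2.486 mmol/kg
CA = (α₁ + 2α₂)·DIC = (0.9426 + 2×0.01529) × 2.486 = 2.42 mmol/kg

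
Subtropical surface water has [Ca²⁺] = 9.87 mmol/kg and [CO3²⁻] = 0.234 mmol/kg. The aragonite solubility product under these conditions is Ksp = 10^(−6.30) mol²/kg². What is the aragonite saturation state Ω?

Ksp = 10^(−6.30) = 5.012×10^-7
Ω = [Ca²⁺][CO3²⁻]/Ksp = (9.87×10^-3)(0.234×10^-3) / 5.012×10^-7 = 4.61

Ω = 4.61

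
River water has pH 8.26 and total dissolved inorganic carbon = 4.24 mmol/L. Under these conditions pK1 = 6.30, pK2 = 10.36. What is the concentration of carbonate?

α₂ = 1 / (1 + [H⁺]/K2 + [H⁺]²/(K1K2)) = 1 / (1 + 10^+2.10 + 10^+0.14)
   = 1 / (1 + 125.89 + 1.3804) = 1/128.27 = 0.007796
[CO3²⁻] = α₂ × DIC = 0.007796 × 4.24 = 0.0331 mmol/L

[CO3²⁻] = 0.0331 mmol/L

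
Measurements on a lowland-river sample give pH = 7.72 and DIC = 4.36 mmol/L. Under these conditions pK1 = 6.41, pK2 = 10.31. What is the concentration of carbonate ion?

[CO3²⁻] = 10.7 μmol/L

α₂ = 1 / (1 + [H⁺]/K2 + [H⁺]²/(K1K2)) = 1 / (1 + 10^+2.59 + 10^+1.28)
   = 1 / (1 + 389.05 + 19.055) = 1/409.10 = 0.002444
[CO3²⁻] = α₂ × DIC = 0.002444 × 4.36 = 0.0107 mmol/L = 10.7 μmol/L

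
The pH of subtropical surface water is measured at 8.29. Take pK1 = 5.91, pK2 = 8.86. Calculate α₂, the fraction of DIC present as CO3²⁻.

α₂ = 1 / (1 + [H⁺]/K2 + [H⁺]²/(K1K2)) = 1 / (1 + 10^+0.57 + 10^-1.81)
   = 1 / (1 + 3.7154 + 0.015488) = 1/4.7308 = 0.2114

α₂ = 0.211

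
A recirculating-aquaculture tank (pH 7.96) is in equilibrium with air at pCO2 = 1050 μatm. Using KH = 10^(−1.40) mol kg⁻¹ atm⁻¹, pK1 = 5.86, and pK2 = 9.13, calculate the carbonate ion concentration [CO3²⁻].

[CO3²⁻] = 0.356 mmol/kg

[CO2*] = KH · pCO2 = 10^(−1.40) × 1050×10^-6 = 4.180×10^-5 mol/kg
α₀ = 1/(1 + K1/[H⁺] + K1K2/[H⁺]²) = 1/(1 + 10^+2.10 + 10^+0.93) = 0.007385
DIC = [CO2*]/α₀ = 4.180×10^-5 / 0.007385 = 5.660 mmol/kg
[CO3²⁻] = α₂·DIC; α₂ = 0.06286, so [CO3²⁻] = 0.06286 × 5.660 = 0.356 mmol/kg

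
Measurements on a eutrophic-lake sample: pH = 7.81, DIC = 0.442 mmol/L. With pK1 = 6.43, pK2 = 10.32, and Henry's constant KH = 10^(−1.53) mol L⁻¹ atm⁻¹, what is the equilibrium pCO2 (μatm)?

α₀ = 1 / (1 + K1/[H⁺] + K1K2/[H⁺]²) = 1 / (1 + 10^+1.38 + 10^-1.13)
   = 1 / (1 + 23.988 + 0.074131) = 1/25.062 = 0.03990
[CO2*] = α₀ × DIC = 0.03990 × 0.442 = 0.01764 mmol/L = 17.64 μmol/L
pCO2 = [CO2*]/KH = 1.764×10^-5 / 2.951×10^-2 = 598 μatm

pCO2 = 598 μatm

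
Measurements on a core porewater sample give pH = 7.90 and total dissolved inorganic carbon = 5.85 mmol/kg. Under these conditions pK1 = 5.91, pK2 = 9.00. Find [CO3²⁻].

α₂ = 1 / (1 + [H⁺]/K2 + [H⁺]²/(K1K2)) = 1 / (1 + 10^+1.10 + 10^-0.89)
   = 1 / (1 + 12.589 + 0.12882) = 1/13.718 = 0.07290
[CO3²⁻] = α₂ × DIC = 0.07290 × 5.85 = 0.426 mmol/kg

[CO3²⁻] = 0.426 mmol/kg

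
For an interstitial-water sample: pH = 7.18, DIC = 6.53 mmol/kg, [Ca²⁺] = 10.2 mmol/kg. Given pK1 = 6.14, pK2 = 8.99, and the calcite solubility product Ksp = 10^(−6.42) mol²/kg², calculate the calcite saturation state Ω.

α₂ = 1 / (1 + [H⁺]/K2 + [H⁺]²/(K1K2)) = 1 / (1 + 10^+1.81 + 10^+0.77)
   = 1 / (1 + 64.565 + 5.8884) = 1/71.454 = 0.01400
[CO3²⁻] = α₂ × DIC = 0.01400 × 6.53 = 0.09139 mmol/kg
Ksp = 10^(−6.42) = 3.802×10^-7
Ω = [Ca²⁺][CO3²⁻]/Ksp = (10.2×10^-3)(9.139×10^-5) / 3.802×10^-7 = 2.45

Ω = 2.45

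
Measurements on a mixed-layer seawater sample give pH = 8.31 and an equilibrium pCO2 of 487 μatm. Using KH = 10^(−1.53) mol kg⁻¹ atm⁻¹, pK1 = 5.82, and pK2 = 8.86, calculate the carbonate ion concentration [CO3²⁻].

[CO2*] = KH · pCO2 = 10^(−1.53) × 487×10^-6 = 1.437×10^-5 mol/kg
α₀ = 1/(1 + K1/[H⁺] + K1K2/[H⁺]²) = 1/(1 + 10^+2.49 + 10^+1.94) = 0.002518
DIC = [CO2*]/α₀ = 1.437×10^-5 / 0.002518 = 5.708 mmol/kg
[CO3²⁻] = α₂·DIC; α₂ = 0.2193, so [CO3²⁻] = 0.2193 × 5.708 = 1.25 mmol/kg

[CO3²⁻] = 1.25 mmol/kg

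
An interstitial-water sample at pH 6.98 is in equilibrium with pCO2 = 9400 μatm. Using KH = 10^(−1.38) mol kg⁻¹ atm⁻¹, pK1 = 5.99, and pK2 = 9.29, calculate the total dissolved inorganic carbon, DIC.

DIC = 4.24 mmol/kg

[CO2*] = KH · pCO2 = 10^(−1.38) × 9400×10^-6 = 3.919×10^-4 mol/kg
α₀ = 1/(1 + K1/[H⁺] + K1K2/[H⁺]²) = 1/(1 + 10^+0.99 + 10^-1.32) = 0.09242
DIC = [CO2*]/α₀ = 3.919×10^-4 / 0.09242 = 4.24 mmol/kg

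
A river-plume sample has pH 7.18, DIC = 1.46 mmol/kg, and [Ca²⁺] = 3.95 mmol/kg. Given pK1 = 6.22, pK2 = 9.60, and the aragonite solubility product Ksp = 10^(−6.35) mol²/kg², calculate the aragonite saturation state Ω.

Ω = 0.0441

α₂ = 1 / (1 + [H⁺]/K2 + [H⁺]²/(K1K2)) = 1 / (1 + 10^+2.42 + 10^+1.46)
   = 1 / (1 + 263.03 + 28.840) = 1/292.87 = 0.003415
[CO3²⁻] = α₂ × DIC = 0.003415 × 1.46 = 0.004985 mmol/kg = 4.985 μmol/kg
Ksp = 10^(−6.35) = 4.467×10^-7
Ω = [Ca²⁺][CO3²⁻]/Ksp = (3.95×10^-3)(4.985×10^-6) / 4.467×10^-7 = 0.0441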